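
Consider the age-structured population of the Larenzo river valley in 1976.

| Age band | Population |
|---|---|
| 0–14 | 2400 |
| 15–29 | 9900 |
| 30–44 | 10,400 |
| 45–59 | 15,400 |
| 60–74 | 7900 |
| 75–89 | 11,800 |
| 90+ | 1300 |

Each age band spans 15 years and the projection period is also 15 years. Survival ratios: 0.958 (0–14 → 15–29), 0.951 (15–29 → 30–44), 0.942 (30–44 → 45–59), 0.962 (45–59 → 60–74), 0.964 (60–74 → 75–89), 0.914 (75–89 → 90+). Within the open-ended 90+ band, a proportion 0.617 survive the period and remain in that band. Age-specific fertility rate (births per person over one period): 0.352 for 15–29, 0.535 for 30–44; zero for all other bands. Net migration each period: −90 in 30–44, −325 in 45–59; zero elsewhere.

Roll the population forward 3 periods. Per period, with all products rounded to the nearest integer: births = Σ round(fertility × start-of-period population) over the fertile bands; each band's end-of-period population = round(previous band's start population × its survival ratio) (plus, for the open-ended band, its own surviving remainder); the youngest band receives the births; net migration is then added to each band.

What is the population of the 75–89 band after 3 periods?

8784

Numbering the bands 1..7 from youngest to oldest:
Period 1:
Births: 9900 × 0.352 = 3485, 10400 × 0.535 = 5564 → total 9049
Band 2: 2400 × 0.958 = 2299
Band 3: 9900 × 0.951 = 9415
Band 4: 10400 × 0.942 = 9797
Band 5: 15400 × 0.962 = 14815
Band 6: 7900 × 0.964 = 7616
Band 7: 11800 × 0.914 + 1300 × 0.617 = 10785 + 802 = 11587
Net migration: Band 3 − 90 → 9325; Band 4 − 325 → 9472
Giving 9049 / 2299 / 9325 / 9472 / 14815 / 7616 / 11587.
Period 2:
Births: 2299 × 0.352 = 809, 9325 × 0.535 = 4989 → total 5798
Band 2: 9049 × 0.958 = 8669
Band 3: 2299 × 0.951 = 2186
Band 4: 9325 × 0.942 = 8784
Band 5: 9472 × 0.962 = 9112
Band 6: 14815 × 0.964 = 14282
Band 7: 7616 × 0.914 + 11587 × 0.617 = 6961 + 7149 = 14110
Net migration: Band 3 − 90 → 2096; Band 4 − 325 → 8459
Giving 5798 / 8669 / 2096 / 8459 / 9112 / 14282 / 14110.
Period 3:
Births: 8669 × 0.352 = 3051, 2096 × 0.535 = 1121 → total 4172
Band 2: 5798 × 0.958 = 5554
Band 3: 8669 × 0.951 = 8244
Band 4: 2096 × 0.942 = 1974
Band 5: 8459 × 0.962 = 8138
Band 6: 9112 × 0.964 = 8784
Band 7: 14282 × 0.914 + 14110 × 0.617 = 13054 + 8706 = 21760
Net migration: Band 3 − 90 → 8154; Band 4 − 325 → 1649
Giving 4172 / 5554 / 8154 / 1649 / 8138 / 8784 / 21760.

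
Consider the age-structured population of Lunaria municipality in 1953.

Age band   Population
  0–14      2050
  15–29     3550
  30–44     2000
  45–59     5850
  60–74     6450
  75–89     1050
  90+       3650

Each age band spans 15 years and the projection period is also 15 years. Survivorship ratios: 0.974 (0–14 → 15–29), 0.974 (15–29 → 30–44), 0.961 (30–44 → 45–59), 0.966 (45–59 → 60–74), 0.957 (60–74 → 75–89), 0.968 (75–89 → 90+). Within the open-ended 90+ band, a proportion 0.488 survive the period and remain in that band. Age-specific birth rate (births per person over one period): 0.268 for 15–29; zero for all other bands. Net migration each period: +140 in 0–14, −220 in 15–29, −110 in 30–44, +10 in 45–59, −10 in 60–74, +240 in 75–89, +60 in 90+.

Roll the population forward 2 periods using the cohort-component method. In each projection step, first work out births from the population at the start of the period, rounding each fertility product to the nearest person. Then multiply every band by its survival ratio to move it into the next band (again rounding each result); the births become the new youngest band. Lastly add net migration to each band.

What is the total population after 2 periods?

21463

After projecting period 1:
Births: 3550 × 0.268 = 951
15–29: 2050 × 0.974 = 1997
30–44: 3550 × 0.974 = 3458
45–59: 2000 × 0.961 = 1922
60–74: 5850 × 0.966 = 5651
75–89: 6450 × 0.957 = 6173
90+: 1050 × 0.968 + 3650 × 0.488 = 1016 + 1781 = 2797
Net migration: 0–14 + 140 → 1091; 15–29 − 220 → 1777; 30–44 − 110 → 3348; 45–59 + 10 → 1932; 60–74 − 10 → 5641; 75–89 + 240 → 6413; 90+ + 60 → 2857
Population now: 0–14=1091, 15–29=1777, 30–44=3348, 45–59=1932, 60–74=5641, 75–89=6413, 90+=2857
After projecting period 2:
Births: 1777 × 0.268 = 476
15–29: 1091 × 0.974 = 1063
30–44: 1777 × 0.974 = 1731
45–59: 3348 × 0.961 = 3217
60–74: 1932 × 0.966 = 1866
75–89: 5641 × 0.957 = 5398
90+: 6413 × 0.968 + 2857 × 0.488 = 6208 + 1394 = 7602
Net migration: 0–14 + 140 → 616; 15–29 − 220 → 843; 30–44 − 110 → 1621; 45–59 + 10 → 3227; 60–74 − 10 → 1856; 75–89 + 240 → 5638; 90+ + 60 → 7662
Population now: 0–14=616, 15–29=843, 30–44=1621, 45–59=3227, 60–74=1856, 75–89=5638, 90+=7662
Total after period 2: 616 + 843 + 1621 + 3227 + 1856 + 5638 + 7662 = 21463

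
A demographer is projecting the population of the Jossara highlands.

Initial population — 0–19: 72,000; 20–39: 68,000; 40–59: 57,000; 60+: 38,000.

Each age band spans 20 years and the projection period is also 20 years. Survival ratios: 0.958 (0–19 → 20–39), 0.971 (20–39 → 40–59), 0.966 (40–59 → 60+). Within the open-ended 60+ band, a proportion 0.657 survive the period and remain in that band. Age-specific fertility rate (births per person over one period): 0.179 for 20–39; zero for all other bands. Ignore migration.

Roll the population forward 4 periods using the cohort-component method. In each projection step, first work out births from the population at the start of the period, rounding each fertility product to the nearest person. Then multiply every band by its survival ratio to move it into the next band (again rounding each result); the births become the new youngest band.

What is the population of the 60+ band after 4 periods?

After projecting period 1:
Births: 68000 * 0.179 = 12172
20–39: 72000 * 0.958 = 68976
40–59: 68000 * 0.971 = 66028
60+: 57000 * 0.966 + 38000 * 0.657 = 55062 + 24966 = 80028
Giving 12172 / 68976 / 66028 / 80028.
After projecting period 2:
Births: 68976 * 0.179 = 12347
20–39: 12172 * 0.958 = 11661
40–59: 68976 * 0.971 = 66976
60+: 66028 * 0.966 + 80028 * 0.657 = 63783 + 52578 = 116361
Giving 12347 / 11661 / 66976 / 116361.
After projecting period 3:
Births: 11661 * 0.179 = 2087
20–39: 12347 * 0.958 = 11828
40–59: 11661 * 0.971 = 11323
60+: 66976 * 0.966 + 116361 * 0.657 = 64699 + 76449 = 141148
Giving 2087 / 11828 / 11323 / 141148.
After projecting period 4:
Births: 11828 * 0.179 = 2117
20–39: 2087 * 0.958 = 1999
40–59: 11828 * 0.971 = 11485
60+: 11323 * 0.966 + 141148 * 0.657 = 10938 + 92734 = 103672
Giving 2117 / 1999 / 11485 / 103672.

103672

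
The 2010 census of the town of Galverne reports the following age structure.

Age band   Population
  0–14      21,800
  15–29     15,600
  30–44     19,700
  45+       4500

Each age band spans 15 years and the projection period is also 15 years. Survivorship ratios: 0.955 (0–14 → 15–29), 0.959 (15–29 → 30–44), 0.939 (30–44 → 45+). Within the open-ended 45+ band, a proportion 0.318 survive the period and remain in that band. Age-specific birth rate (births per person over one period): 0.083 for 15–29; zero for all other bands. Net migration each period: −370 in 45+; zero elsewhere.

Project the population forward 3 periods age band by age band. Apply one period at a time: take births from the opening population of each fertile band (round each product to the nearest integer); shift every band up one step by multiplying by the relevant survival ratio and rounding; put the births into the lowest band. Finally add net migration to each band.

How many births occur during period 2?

Let group 1 be 0–14 through group 4 = 45+.
Period 1.
Births: 15600 × 0.083 = 1295
Group 2: 21800 × 0.955 = 20819
Group 3: 15600 × 0.959 = 14960
Group 4: 19700 × 0.939 + 4500 × 0.318 = 18498 + 1431 = 19929
Net migration: Group 4 − 370 → 19559
Giving 1295 / 20819 / 14960 / 19559.
Period 2.
Births: 20819 × 0.083 = 1728
Group 2: 1295 × 0.955 = 1237
Group 3: 20819 × 0.959 = 19965
Group 4: 14960 × 0.939 + 19559 × 0.318 = 14047 + 6220 = 20267
Net migration: Group 4 − 370 → 19897
Giving 1728 / 1237 / 19965 / 19897.

1728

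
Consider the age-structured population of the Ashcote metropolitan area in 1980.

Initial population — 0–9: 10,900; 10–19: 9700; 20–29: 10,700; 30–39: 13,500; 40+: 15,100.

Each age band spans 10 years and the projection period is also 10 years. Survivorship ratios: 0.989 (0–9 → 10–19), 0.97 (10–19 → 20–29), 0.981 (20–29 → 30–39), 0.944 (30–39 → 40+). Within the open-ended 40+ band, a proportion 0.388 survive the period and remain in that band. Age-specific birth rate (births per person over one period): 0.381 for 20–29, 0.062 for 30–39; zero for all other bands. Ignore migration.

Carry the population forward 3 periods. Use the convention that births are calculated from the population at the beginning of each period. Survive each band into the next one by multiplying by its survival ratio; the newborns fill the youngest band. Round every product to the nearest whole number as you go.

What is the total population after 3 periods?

39075

Let band 1 be 0–9 through band 5 = 40+.
— Period 1 —
Births: 10700 × 0.381 = 4077, 13500 × 0.062 = 837 → 4914
Band 2: 10900 × 0.989 = 10780
Band 3: 9700 × 0.97 = 9409
Band 4: 10700 × 0.981 = 10497
Band 5: 13500 × 0.944 + 15100 × 0.388 = 12744 + 5859 = 18603
→ [4914, 10780, 9409, 10497, 18603]
— Period 2 —
Births: 9409 × 0.381 = 3585, 10497 × 0.062 = 651 → 4236
Band 2: 4914 × 0.989 = 4860
Band 3: 10780 × 0.97 = 10457
Band 4: 9409 × 0.981 = 9230
Band 5: 10497 × 0.944 + 18603 × 0.388 = 9909 + 7218 = 17127
→ [4236, 4860, 10457, 9230, 17127]
— Period 3 —
Births: 10457 × 0.381 = 3984, 9230 × 0.062 = 572 → 4556
Band 2: 4236 × 0.989 = 4189
Band 3: 4860 × 0.97 = 4714
Band 4: 10457 × 0.981 = 10258
Band 5: 9230 × 0.944 + 17127 × 0.388 = 8713 + 6645 = 15358
→ [4556, 4189, 4714, 10258, 15358]
Total after period 3: 4556 + 4189 + 4714 + 10258 + 15358 = 39075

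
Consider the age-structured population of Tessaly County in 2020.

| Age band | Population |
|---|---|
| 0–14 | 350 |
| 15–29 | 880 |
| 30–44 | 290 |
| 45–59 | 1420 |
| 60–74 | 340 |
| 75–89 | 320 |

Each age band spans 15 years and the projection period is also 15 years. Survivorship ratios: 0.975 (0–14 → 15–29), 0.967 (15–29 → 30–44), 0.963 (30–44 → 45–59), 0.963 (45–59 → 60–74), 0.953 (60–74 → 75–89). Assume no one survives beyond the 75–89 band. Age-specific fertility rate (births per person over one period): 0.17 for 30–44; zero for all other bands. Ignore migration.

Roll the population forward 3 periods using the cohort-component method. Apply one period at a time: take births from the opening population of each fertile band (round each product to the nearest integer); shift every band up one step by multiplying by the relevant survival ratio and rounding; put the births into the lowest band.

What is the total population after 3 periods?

Let group 1 be 0–14 through group 6 = 75–89.
Period 1:
Births: 290 × 0.17 = 49
Group 2: 350 × 0.975 = 341
Group 3: 880 × 0.967 = 851
Group 4: 290 × 0.963 = 279
Group 5: 1420 × 0.963 = 1367
Group 6: 340 × 0.953 = 324
→ [49, 341, 851, 279, 1367, 324]
Period 2:
Births: 851 × 0.17 = 145
Group 2: 49 × 0.975 = 48
Group 3: 341 × 0.967 = 330
Group 4: 851 × 0.963 = 820
Group 5: 279 × 0.963 = 269
Group 6: 1367 × 0.953 = 1303
→ [145, 48, 330, 820, 269, 1303]
Period 3:
Births: 330 × 0.17 = 56
Group 2: 145 × 0.975 = 141
Group 3: 48 × 0.967 = 46
Group 4: 330 × 0.963 = 318
Group 5: 820 × 0.963 = 790
Group 6: 269 × 0.953 = 256
→ [56, 141, 46, 318, 790, 256]
Total after period 3: 56 + 141 + 46 + 318 + 790 + 256 = 1607

1607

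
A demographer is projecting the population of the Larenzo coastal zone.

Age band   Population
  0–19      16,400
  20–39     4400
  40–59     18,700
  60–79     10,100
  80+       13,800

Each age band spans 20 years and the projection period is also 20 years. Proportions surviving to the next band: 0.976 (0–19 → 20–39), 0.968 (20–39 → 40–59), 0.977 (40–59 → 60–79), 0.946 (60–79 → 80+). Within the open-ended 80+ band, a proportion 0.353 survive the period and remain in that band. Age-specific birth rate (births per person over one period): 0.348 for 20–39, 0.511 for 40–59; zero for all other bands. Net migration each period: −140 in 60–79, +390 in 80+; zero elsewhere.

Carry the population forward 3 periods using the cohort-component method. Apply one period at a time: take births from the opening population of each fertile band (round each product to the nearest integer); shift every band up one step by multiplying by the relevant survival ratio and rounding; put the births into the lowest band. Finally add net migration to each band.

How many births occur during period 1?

Period 1:
Births: 4400 × 0.348 = 1531 ; 18700 × 0.511 = 9556 → total 11087
20–39: 16400 × 0.976 = 16006
40–59: 4400 × 0.968 = 4259
60–79: 18700 × 0.977 = 18270
80+: 10100 × 0.946 + 13800 × 0.353 = 9555 + 4871 = 14426
Net migration: 60–79 − 140 → 18130; 80+ + 390 → 14816
→ [11087, 16006, 4259, 18130, 14816]

11087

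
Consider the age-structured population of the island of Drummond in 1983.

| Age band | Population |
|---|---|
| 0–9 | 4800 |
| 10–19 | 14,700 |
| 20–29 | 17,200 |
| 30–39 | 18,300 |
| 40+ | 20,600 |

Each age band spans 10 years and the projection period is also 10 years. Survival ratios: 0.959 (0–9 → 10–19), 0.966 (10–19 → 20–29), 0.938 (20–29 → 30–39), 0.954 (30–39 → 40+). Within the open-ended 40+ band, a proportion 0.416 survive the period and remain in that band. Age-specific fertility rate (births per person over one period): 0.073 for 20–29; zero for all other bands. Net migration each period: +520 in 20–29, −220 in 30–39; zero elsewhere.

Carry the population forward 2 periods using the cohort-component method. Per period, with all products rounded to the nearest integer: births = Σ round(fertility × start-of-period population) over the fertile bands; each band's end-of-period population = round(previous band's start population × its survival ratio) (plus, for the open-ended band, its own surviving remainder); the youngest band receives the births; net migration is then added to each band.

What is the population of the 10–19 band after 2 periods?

1205

Call the bands 1 to 5, youngest first.
Period 1.
Births: 17200 * 0.073 = 1256
Band 2: 4800 * 0.959 = 4603
Band 3: 14700 * 0.966 = 14200
Band 4: 17200 * 0.938 = 16134
Band 5: 18300 * 0.954 + 20600 * 0.416 = 17458 + 8570 = 26028
Net migration: Band 3 + 520 → 14720; Band 4 − 220 → 15914
End of period: [1256, 4603, 14720, 15914, 26028]
Period 2.
Births: 14720 * 0.073 = 1075
Band 2: 1256 * 0.959 = 1205
Band 3: 4603 * 0.966 = 4446
Band 4: 14720 * 0.938 = 13807
Band 5: 15914 * 0.954 + 26028 * 0.416 = 15182 + 10828 = 26010
Net migration: Band 3 + 520 → 4966; Band 4 − 220 → 13587
End of period: [1075, 1205, 4966, 13587, 26010]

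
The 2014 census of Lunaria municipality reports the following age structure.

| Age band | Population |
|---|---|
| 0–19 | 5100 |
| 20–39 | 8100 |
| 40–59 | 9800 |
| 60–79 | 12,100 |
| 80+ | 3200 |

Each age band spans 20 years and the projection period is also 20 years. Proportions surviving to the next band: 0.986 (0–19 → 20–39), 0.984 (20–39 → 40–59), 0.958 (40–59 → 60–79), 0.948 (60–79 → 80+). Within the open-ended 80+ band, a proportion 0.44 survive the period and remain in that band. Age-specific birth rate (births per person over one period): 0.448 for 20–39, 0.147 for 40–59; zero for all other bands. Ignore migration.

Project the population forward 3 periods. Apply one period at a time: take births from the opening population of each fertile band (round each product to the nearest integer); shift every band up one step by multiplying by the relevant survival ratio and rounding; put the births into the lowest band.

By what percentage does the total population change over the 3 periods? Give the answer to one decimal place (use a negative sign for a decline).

After projecting period 1:
Births: 8100 * 0.448 = 3629 ; 9800 * 0.147 = 1441 → total 5070
20–39: 5100 * 0.986 = 5029
40–59: 8100 * 0.984 = 7970
60–79: 9800 * 0.958 = 9388
80+: 12100 * 0.948 + 3200 * 0.44 = 11471 + 1408 = 12879
→ [5070, 5029, 7970, 9388, 12879]
After projecting period 2:
Births: 5029 * 0.448 = 2253 ; 7970 * 0.147 = 1172 → total 3425
20–39: 5070 * 0.986 = 4999
40–59: 5029 * 0.984 = 4949
60–79: 7970 * 0.958 = 7635
80+: 9388 * 0.948 + 12879 * 0.44 = 8900 + 5667 = 14567
→ [3425, 4999, 4949, 7635, 14567]
After projecting period 3:
Births: 4999 * 0.448 = 2240 ; 4949 * 0.147 = 728 → total 2968
20–39: 3425 * 0.986 = 3377
40–59: 4999 * 0.984 = 4919
60–79: 4949 * 0.958 = 4741
80+: 7635 * 0.948 + 14567 * 0.44 = 7238 + 6409 = 13647
→ [2968, 3377, 4919, 4741, 13647]
Total: 38300 → 29652; change = -8648; percentage change = -22.6%

-22.6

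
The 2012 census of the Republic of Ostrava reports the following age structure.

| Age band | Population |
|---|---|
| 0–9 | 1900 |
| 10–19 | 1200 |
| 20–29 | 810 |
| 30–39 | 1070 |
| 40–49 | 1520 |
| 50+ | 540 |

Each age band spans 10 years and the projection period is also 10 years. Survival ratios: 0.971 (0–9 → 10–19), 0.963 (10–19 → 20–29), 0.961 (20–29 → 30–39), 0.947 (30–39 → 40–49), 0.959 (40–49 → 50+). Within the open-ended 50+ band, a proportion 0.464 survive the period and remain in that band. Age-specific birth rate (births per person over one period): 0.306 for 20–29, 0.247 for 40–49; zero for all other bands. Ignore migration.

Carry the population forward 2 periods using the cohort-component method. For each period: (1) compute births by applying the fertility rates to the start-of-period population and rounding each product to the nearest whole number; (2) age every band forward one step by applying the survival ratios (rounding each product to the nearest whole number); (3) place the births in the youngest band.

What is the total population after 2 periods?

6598

Period 1.
Births: 810 × 0.306 = 248  |  1520 × 0.247 = 375 — total 623
10–19: 1900 × 0.971 = 1845
20–29: 1200 × 0.963 = 1156
30–39: 810 × 0.961 = 778
40–49: 1070 × 0.947 = 1013
50+: 1520 × 0.959 + 540 × 0.464 = 1458 + 251 = 1709
End of period: [623, 1845, 1156, 778, 1013, 1709]
Period 2.
Births: 1156 × 0.306 = 354  |  1013 × 0.247 = 250 — total 604
10–19: 623 × 0.971 = 605
20–29: 1845 × 0.963 = 1777
30–39: 1156 × 0.961 = 1111
40–49: 778 × 0.947 = 737
50+: 1013 × 0.959 + 1709 × 0.464 = 971 + 793 = 1764
End of period: [604, 605, 1777, 1111, 737, 1764]
Total after period 2: 604 + 605 + 1777 + 1111 + 737 + 1764 = 6598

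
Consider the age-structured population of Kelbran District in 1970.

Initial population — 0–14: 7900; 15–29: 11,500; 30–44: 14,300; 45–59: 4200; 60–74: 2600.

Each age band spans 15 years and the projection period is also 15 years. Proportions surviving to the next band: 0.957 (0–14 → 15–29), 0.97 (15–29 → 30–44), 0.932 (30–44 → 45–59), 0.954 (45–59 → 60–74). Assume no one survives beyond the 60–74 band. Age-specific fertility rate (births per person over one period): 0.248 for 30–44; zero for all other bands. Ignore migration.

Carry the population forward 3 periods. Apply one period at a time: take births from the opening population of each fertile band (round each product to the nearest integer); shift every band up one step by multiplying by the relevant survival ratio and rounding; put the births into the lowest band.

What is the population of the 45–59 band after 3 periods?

6834

Period 1:
Births: 14300 × 0.248 = 3546
15–29: 7900 × 0.957 = 7560
30–44: 11500 × 0.97 = 11155
45–59: 14300 × 0.932 = 13328
60–74: 4200 × 0.954 = 4007
End of period: [3546, 7560, 11155, 13328, 4007]
Period 2:
Births: 11155 × 0.248 = 2766
15–29: 3546 × 0.957 = 3394
30–44: 7560 × 0.97 = 7333
45–59: 11155 × 0.932 = 10396
60–74: 13328 × 0.954 = 12715
End of period: [2766, 3394, 7333, 10396, 12715]
Period 3:
Births: 7333 × 0.248 = 1819
15–29: 2766 × 0.957 = 2647
30–44: 3394 × 0.97 = 3292
45–59: 7333 × 0.932 = 6834
60–74: 10396 × 0.954 = 9918
End of period: [1819, 2647, 3292, 6834, 9918]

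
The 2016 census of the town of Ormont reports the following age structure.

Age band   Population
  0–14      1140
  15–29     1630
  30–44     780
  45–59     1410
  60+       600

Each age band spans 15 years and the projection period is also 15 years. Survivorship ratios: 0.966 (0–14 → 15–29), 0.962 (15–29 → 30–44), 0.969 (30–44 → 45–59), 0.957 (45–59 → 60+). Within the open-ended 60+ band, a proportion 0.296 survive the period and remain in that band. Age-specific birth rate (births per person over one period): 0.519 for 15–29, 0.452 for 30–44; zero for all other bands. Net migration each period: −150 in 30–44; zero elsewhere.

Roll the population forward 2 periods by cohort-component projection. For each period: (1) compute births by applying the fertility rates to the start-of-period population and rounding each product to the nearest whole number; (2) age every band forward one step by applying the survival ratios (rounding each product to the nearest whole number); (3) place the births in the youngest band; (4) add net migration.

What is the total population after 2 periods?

[period 1]
Births: 1630 × 0.519 = 846, 780 × 0.452 = 353 — total 1199
15–29: 1140 × 0.966 = 1101
30–44: 1630 × 0.962 = 1568
45–59: 780 × 0.969 = 756
60+: 1410 × 0.957 + 600 × 0.296 = 1349 + 178 = 1527
Net migration: 30–44 − 150 → 1418
→ [1199, 1101, 1418, 756, 1527]
[period 2]
Births: 1101 × 0.519 = 571, 1418 × 0.452 = 641 — total 1212
15–29: 1199 × 0.966 = 1158
30–44: 1101 × 0.962 = 1059
45–59: 1418 × 0.969 = 1374
60+: 756 × 0.957 + 1527 × 0.296 = 723 + 452 = 1175
Net migration: 30–44 − 150 → 909
→ [1212, 1158, 909, 1374, 1175]
Total after period 2: 1212 + 1158 + 909 + 1374 + 1175 = 5828

5828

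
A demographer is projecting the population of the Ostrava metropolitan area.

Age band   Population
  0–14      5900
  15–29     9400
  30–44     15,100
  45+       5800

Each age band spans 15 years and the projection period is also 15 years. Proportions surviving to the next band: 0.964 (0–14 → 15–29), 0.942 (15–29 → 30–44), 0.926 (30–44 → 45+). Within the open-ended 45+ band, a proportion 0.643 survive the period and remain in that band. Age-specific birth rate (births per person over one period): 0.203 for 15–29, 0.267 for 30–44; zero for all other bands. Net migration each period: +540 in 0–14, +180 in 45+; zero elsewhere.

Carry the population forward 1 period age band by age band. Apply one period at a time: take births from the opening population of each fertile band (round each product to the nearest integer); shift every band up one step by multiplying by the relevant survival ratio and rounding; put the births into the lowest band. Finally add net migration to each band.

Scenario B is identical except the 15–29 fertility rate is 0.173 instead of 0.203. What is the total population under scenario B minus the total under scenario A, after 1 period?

Call the groups 1 to 4, youngest first.
Period 1.
Births: 9400 × 0.203 = 1908, 15100 × 0.267 = 4032 ⇒ total 5940
Group 2: 5900 × 0.964 = 5688
Group 3: 9400 × 0.942 = 8855
Group 4: 15100 × 0.926 + 5800 × 0.643 = 13983 + 3729 = 17712
Net migration: Group 1 + 540 → 6480; Group 4 + 180 → 17892
→ [6480, 5688, 8855, 17892]
Scenario A total after 1 period: 38915
Scenario B projection —
Period 1.
Births: 9400 × 0.173 = 1626, 15100 × 0.267 = 4032 ⇒ total 5658
Group 2: 5900 × 0.964 = 5688
Group 3: 9400 × 0.942 = 8855
Group 4: 15100 × 0.926 + 5800 × 0.643 = 13983 + 3729 = 17712
Net migration: Group 1 + 540 → 6198; Group 4 + 180 → 17892
→ [6198, 5688, 8855, 17892]
Scenario B total after 1 period: 38633
Difference B − A = 38633 − 38915 = -282

-282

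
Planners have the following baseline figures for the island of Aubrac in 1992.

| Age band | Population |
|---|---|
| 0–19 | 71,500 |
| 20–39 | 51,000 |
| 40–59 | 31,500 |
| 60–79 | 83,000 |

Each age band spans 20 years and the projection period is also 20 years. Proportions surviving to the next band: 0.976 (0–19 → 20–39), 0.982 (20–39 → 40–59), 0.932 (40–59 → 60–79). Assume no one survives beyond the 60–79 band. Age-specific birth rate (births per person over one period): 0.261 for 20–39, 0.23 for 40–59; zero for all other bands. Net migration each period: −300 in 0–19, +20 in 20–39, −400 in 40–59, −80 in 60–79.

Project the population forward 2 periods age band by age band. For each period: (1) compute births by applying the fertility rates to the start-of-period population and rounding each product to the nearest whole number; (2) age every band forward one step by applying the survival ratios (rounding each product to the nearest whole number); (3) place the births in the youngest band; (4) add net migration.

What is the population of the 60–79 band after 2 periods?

Call the groups 1 to 4, youngest first.
Period 1.
Births: 51000 × 0.261 = 13311 ; 31500 × 0.23 = 7245 ⇒ total 20556
Group 2: 71500 × 0.976 = 69784
Group 3: 51000 × 0.982 = 50082
Group 4: 31500 × 0.932 = 29358
Net migration: Group 1 − 300 → 20256; Group 2 + 20 → 69804; Group 3 − 400 → 49682; Group 4 − 80 → 29278
Giving 20256 / 69804 / 49682 / 29278.
Period 2.
Births: 69804 × 0.261 = 18219 ; 49682 × 0.23 = 11427 ⇒ total 29646
Group 2: 20256 × 0.976 = 19770
Group 3: 69804 × 0.982 = 68548
Group 4: 49682 × 0.932 = 46304
Net migration: Group 1 − 300 → 29346; Group 2 + 20 → 19790; Group 3 − 400 → 68148; Group 4 − 80 → 46224
Giving 29346 / 19790 / 68148 / 46224.

46224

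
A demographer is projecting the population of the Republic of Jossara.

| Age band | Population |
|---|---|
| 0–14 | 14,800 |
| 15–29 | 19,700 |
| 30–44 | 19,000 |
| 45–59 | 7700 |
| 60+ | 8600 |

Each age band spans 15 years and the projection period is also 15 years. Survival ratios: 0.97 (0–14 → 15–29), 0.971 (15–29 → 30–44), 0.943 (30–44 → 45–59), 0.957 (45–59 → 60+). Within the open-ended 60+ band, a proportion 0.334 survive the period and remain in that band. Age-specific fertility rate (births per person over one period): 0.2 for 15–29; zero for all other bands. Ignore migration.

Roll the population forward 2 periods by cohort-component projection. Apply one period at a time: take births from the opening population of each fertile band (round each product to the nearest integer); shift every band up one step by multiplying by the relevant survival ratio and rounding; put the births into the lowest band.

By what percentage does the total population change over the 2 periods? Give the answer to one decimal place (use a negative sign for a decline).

-15.1

Numbering the groups 1..5 from youngest to oldest:
Period 1:
Births: 19700 × 0.2 = 3940
Group 2: 14800 × 0.97 = 14356
Group 3: 19700 × 0.971 = 19129
Group 4: 19000 × 0.943 = 17917
Group 5: 7700 × 0.957 + 8600 × 0.334 = 7369 + 2872 = 10241
Giving 3940 / 14356 / 19129 / 17917 / 10241.
Period 2:
Births: 14356 × 0.2 = 2871
Group 2: 3940 × 0.97 = 3822
Group 3: 14356 × 0.971 = 13940
Group 4: 19129 × 0.943 = 18039
Group 5: 17917 × 0.957 + 10241 × 0.334 = 17147 + 3420 = 20567
Giving 2871 / 3822 / 13940 / 18039 / 20567.
Total: 69800 → 59239; change = -10561; percentage change = -15.1%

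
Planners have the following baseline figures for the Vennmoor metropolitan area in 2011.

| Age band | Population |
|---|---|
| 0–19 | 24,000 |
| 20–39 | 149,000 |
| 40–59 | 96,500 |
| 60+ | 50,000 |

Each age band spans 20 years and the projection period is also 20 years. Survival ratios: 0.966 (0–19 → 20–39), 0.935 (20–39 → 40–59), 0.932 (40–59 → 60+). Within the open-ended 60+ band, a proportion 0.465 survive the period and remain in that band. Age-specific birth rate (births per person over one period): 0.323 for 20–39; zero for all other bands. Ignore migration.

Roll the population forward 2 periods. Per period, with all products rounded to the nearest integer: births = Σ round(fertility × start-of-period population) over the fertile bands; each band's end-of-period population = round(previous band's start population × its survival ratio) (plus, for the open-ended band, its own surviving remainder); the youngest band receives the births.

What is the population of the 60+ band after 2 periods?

182474

Let band 1 be 0–19 through band 4 = 60+.
After projecting period 1:
Births: 149000 × 0.323 = 48127
Band 2: 24000 × 0.966 = 23184
Band 3: 149000 × 0.935 = 139315
Band 4: 96500 × 0.932 + 50000 × 0.465 = 89938 + 23250 = 113188
End of period: [48127, 23184, 139315, 113188]
After projecting period 2:
Births: 23184 × 0.323 = 7488
Band 2: 48127 × 0.966 = 46491
Band 3: 23184 × 0.935 = 21677
Band 4: 139315 × 0.932 + 113188 × 0.465 = 129842 + 52632 = 182474
End of period: [7488, 46491, 21677, 182474]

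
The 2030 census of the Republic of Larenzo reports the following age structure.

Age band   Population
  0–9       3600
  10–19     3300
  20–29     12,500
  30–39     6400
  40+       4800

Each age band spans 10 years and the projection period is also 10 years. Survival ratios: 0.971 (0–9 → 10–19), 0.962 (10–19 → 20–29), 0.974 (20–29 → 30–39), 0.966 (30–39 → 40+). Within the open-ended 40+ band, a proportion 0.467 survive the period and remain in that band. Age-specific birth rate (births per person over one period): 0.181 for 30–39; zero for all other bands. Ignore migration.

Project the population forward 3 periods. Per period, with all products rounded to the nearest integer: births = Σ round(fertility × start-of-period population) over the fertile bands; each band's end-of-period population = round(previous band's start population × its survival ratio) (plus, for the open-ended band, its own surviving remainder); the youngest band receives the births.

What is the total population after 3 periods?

(Bands numbered youngest = 1 to oldest = 5.)
[period 1]
Births: 6400 × 0.181 = 1158
Band 2: 3600 × 0.971 = 3496
Band 3: 3300 × 0.962 = 3175
Band 4: 12500 × 0.974 = 12175
Band 5: 6400 × 0.966 + 4800 × 0.467 = 6182 + 2242 = 8424
End of period: [1158, 3496, 3175, 12175, 8424]
[period 2]
Births: 12175 × 0.181 = 2204
Band 2: 1158 × 0.971 = 1124
Band 3: 3496 × 0.962 = 3363
Band 4: 3175 × 0.974 = 3092
Band 5: 12175 × 0.966 + 8424 × 0.467 = 11761 + 3934 = 15695
End of period: [2204, 1124, 3363, 3092, 15695]
[period 3]
Births: 3092 × 0.181 = 560
Band 2: 2204 × 0.971 = 2140
Band 3: 1124 × 0.962 = 1081
Band 4: 3363 × 0.974 = 3276
Band 5: 3092 × 0.966 + 15695 × 0.467 = 2987 + 7330 = 10317
End of period: [560, 2140, 1081, 3276, 10317]
Total after period 3: 560 + 2140 + 1081 + 3276 + 10317 = 17374

17374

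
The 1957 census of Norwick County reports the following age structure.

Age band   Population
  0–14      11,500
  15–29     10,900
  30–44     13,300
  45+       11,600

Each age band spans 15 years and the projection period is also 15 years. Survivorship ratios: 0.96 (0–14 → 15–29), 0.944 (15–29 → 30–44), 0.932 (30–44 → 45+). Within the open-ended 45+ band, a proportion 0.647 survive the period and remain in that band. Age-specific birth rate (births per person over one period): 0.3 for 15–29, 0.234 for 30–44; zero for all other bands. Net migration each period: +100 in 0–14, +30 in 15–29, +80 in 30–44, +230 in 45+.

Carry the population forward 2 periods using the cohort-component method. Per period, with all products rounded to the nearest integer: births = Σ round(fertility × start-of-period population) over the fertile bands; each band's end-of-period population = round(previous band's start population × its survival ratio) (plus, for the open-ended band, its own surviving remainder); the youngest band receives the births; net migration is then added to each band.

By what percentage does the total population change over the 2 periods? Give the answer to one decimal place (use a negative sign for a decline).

-3.7

Numbering the groups 1..4 from youngest to oldest:
— Period 1 —
Births: 10900 × 0.3 = 3270  |  13300 × 0.234 = 3112 — total 6382
Group 2: 11500 × 0.96 = 11040
Group 3: 10900 × 0.944 = 10290
Group 4: 13300 × 0.932 + 11600 × 0.647 = 12396 + 7505 = 19901
Net migration: Group 1 + 100 → 6482; Group 2 + 30 → 11070; Group 3 + 80 → 10370; Group 4 + 230 → 20131
Population now: 0–14=6482, 15–29=11070, 30–44=10370, 45+=20131
— Period 2 —
Births: 11070 × 0.3 = 3321  |  10370 × 0.234 = 2427 — total 5748
Group 2: 6482 × 0.96 = 6223
Group 3: 11070 × 0.944 = 10450
Group 4: 10370 × 0.932 + 20131 × 0.647 = 9665 + 13025 = 22690
Net migration: Group 1 + 100 → 5848; Group 2 + 30 → 6253; Group 3 + 80 → 10530; Group 4 + 230 → 22920
Population now: 0–14=5848, 15–29=6253, 30–44=10530, 45+=22920
Total: 47300 → 45551; change = -1749; percentage change = -3.7%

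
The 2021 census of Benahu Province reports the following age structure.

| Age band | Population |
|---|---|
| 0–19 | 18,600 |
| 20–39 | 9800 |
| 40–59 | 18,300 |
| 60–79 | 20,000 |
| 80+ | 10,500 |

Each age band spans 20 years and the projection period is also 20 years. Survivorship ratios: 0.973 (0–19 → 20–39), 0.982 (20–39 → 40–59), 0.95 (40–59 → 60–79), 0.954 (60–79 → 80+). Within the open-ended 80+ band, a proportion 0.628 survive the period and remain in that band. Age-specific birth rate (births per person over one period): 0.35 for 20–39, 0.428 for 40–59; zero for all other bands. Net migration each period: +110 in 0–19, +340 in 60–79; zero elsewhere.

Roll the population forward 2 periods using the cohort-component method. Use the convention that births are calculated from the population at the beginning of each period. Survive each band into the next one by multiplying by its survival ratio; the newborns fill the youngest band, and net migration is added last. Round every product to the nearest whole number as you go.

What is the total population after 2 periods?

81916

Call the bands 1 to 5, youngest first.
— Period 1 —
Births: 9800 × 0.35 = 3430  |  18300 × 0.428 = 7832 ⇒ total 11262
Band 2: 18600 × 0.973 = 18098
Band 3: 9800 × 0.982 = 9624
Band 4: 18300 × 0.95 = 17385
Band 5: 20000 × 0.954 + 10500 × 0.628 = 19080 + 6594 = 25674
Net migration: Band 1 + 110 → 11372; Band 4 + 340 → 17725
Population now: 0–19=11372, 20–39=18098, 40–59=9624, 60–79=17725, 80+=25674
— Period 2 —
Births: 18098 × 0.35 = 6334  |  9624 × 0.428 = 4119 ⇒ total 10453
Band 2: 11372 × 0.973 = 11065
Band 3: 18098 × 0.982 = 17772
Band 4: 9624 × 0.95 = 9143
Band 5: 17725 × 0.954 + 25674 × 0.628 = 16910 + 16123 = 33033
Net migration: Band 1 + 110 → 10563; Band 4 + 340 → 9483
Population now: 0–19=10563, 20–39=11065, 40–59=17772, 60–79=9483, 80+=33033
Total after period 2: 10563 + 11065 + 17772 + 9483 + 33033 = 81916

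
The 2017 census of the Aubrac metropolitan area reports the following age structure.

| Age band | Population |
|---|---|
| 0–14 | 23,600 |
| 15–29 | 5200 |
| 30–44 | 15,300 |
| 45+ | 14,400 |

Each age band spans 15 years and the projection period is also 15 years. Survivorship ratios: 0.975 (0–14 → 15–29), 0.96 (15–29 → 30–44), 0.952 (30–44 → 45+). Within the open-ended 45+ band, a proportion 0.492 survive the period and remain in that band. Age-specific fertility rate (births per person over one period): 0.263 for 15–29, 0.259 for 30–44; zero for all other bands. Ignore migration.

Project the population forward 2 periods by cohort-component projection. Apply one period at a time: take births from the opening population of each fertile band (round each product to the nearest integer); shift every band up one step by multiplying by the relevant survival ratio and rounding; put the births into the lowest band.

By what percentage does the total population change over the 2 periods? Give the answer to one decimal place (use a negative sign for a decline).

-14.5

Numbering the groups 1..4 from youngest to oldest:
[period 1]
Births: 5200 × 0.263 = 1368  |  15300 × 0.259 = 3963 → 5331
Group 2: 23600 × 0.975 = 23010
Group 3: 5200 × 0.96 = 4992
Group 4: 15300 × 0.952 + 14400 × 0.492 = 14566 + 7085 = 21651
Giving 5331 / 23010 / 4992 / 21651.
[period 2]
Births: 23010 × 0.263 = 6052  |  4992 × 0.259 = 1293 → 7345
Group 2: 5331 × 0.975 = 5198
Group 3: 23010 × 0.96 = 22090
Group 4: 4992 × 0.952 + 21651 × 0.492 = 4752 + 10652 = 15404
Giving 7345 / 5198 / 22090 / 15404.
Total: 58500 → 50037; change = -8463; percentage change = -14.5%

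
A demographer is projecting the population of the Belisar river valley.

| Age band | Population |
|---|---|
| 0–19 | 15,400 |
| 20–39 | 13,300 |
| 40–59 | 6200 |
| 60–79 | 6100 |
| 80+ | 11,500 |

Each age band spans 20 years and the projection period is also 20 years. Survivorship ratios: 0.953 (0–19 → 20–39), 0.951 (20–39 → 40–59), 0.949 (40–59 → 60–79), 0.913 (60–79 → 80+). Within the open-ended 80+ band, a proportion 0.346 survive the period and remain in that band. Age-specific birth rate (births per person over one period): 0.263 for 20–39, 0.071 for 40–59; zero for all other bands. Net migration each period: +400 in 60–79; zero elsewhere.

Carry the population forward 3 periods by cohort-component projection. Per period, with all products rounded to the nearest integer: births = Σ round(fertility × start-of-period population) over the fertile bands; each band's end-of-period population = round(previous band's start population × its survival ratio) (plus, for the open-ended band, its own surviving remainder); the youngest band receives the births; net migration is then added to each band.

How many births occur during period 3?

1978

Numbering the groups 1..5 from youngest to oldest:
Period 1:
Births: 13300 × 0.263 = 3498, 6200 × 0.071 = 440 → total 3938
Group 2: 15400 × 0.953 = 14676
Group 3: 13300 × 0.951 = 12648
Group 4: 6200 × 0.949 = 5884
Group 5: 6100 × 0.913 + 11500 × 0.346 = 5569 + 3979 = 9548
Net migration: Group 4 + 400 → 6284
Population now: 0–19=3938, 20–39=14676, 40–59=12648, 60–79=6284, 80+=9548
Period 2:
Births: 14676 × 0.263 = 3860, 12648 × 0.071 = 898 → total 4758
Group 2: 3938 × 0.953 = 3753
Group 3: 14676 × 0.951 = 13957
Group 4: 12648 × 0.949 = 12003
Group 5: 6284 × 0.913 + 9548 × 0.346 = 5737 + 3304 = 9041
Net migration: Group 4 + 400 → 12403
Population now: 0–19=4758, 20–39=3753, 40–59=13957, 60–79=12403, 80+=9041
Period 3:
Births: 3753 × 0.263 = 987, 13957 × 0.071 = 991 → total 1978
Group 2: 4758 × 0.953 = 4534
Group 3: 3753 × 0.951 = 3569
Group 4: 13957 × 0.949 = 13245
Group 5: 12403 × 0.913 + 9041 × 0.346 = 11324 + 3128 = 14452
Net migration: Group 4 + 400 → 13645
Population now: 0–19=1978, 20–39=4534, 40–59=3569, 60–79=13645, 80+=14452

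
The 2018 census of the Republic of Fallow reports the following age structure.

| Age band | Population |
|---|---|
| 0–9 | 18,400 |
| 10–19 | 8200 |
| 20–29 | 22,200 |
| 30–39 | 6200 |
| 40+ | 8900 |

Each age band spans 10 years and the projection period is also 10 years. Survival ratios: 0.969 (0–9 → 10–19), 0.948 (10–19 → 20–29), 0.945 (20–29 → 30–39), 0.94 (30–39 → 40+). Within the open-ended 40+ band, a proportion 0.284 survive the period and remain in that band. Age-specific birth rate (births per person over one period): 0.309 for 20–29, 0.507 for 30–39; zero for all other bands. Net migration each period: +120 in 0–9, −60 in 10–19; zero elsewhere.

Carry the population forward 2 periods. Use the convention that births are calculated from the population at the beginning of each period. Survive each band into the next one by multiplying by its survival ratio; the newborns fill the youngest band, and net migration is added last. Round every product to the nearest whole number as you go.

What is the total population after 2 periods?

69192

After projecting period 1:
Births: 22200 × 0.309 = 6860 ; 6200 × 0.507 = 3143 ⇒ total 10003
10–19: 18400 × 0.969 = 17830
20–29: 8200 × 0.948 = 7774
30–39: 22200 × 0.945 = 20979
40+: 6200 × 0.94 + 8900 × 0.284 = 5828 + 2528 = 8356
Net migration: 0–9 + 120 → 10123; 10–19 − 60 → 17770
Giving 10123 / 17770 / 7774 / 20979 / 8356.
After projecting period 2:
Births: 7774 × 0.309 = 2402 ; 20979 × 0.507 = 10636 ⇒ total 13038
10–19: 10123 × 0.969 = 9809
20–29: 17770 × 0.948 = 16846
30–39: 7774 × 0.945 = 7346
40+: 20979 × 0.94 + 8356 × 0.284 = 19720 + 2373 = 22093
Net migration: 0–9 + 120 → 13158; 10–19 − 60 → 9749
Giving 13158 / 9749 / 16846 / 7346 / 22093.
Total after period 2: 13158 + 9749 + 16846 + 7346 + 22093 = 69192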